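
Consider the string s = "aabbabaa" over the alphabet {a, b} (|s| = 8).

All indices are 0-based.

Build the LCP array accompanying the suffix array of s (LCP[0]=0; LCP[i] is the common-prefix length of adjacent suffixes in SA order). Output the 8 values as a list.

[0, 1, 2, 1, 2, 0, 2, 1]

sorted suffixes:
  #0 SA[0]=7  'a'
  #1 SA[1]=6  'aa'
  #2 SA[2]=0  'aabbabaa'
  #3 SA[3]=4  'abaa'
  #4 SA[4]=1  'abbabaa'
  #5 SA[5]=5  'baa'
  #6 SA[6]=3  'babaa'
  #7 SA[7]=2  'bbabaa'

SA = [7, 6, 0, 4, 1, 5, 3, 2]
i: (SA[i-1],SA[i]) lcp shared
  1: (7,6) 1 'a'
  2: (6,0) 2 'aa'
  3: (0,4) 1 'a'
  4: (4,1) 2 'ab'
  5: (1,5) 0 ''
  6: (5,3) 2 'ba'
  7: (3,2) 1 'b'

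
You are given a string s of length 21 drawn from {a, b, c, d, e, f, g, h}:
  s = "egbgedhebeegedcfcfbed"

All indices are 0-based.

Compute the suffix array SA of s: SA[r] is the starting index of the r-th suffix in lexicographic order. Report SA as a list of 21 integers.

rank→(start, suffix):
  0 → (18, 'bed')
  1 → (8, 'beegedcfcfbed')
  2 → (2, 'bgedhebeegedcfcfbed')
  3 → (16, 'cfbed')
  4 → (14, 'cfcfbed')
  5 → (20, 'd')
  6 → (13, 'dcfcfbed')
  7 → (5, 'dhebeegedcfcfbed')
  8 → (7, 'ebeegedcfcfbed')
  9 → (19, 'ed')
  10 → (12, 'edcfcfbed')
  11 → (4, 'edhebeegedcfcfbed')
  12 → (9, 'eegedcfcfbed')
  13 → (0, 'egbgedhebeegedcfcfbed')
  14 → (10, 'egedcfcfbed')
  15 → (17, 'fbed')
  16 → (15, 'fcfbed')
  17 → (1, 'gbgedhebeegedcfcfbed')
  18 → (11, 'gedcfcfbed')
  19 → (3, 'gedhebeegedcfcfbed')
  20 → (6, 'hebeegedcfcfbed')

[18, 8, 2, 16, 14, 20, 13, 5, 7, 19, 12, 4, 9, 0, 10, 17, 15, 1, 11, 3, 6]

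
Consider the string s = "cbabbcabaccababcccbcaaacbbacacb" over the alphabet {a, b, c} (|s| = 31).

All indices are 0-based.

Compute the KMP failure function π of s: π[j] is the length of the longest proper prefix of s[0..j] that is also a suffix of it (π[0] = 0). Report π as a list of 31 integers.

π[0] = 0
j=1 s[j]='b': π[1]=0 (border '')
j=2 s[j]='a': π[2]=0 (border '')
j=3 s[j]='b': π[3]=0 (border '')
j=4 s[j]='b': π[4]=0 (border '')
j=5 s[j]='c': π[5]=1 (border 'c')
j=6 s[j]='a': k: 1→0; π[6]=0 (border '')
j=7 s[j]='b': π[7]=0 (border '')
j=8 s[j]='a': π[8]=0 (border '')
j=9 s[j]='c': π[9]=1 (border 'c')
j=10 s[j]='c': k: 1→0; π[10]=1 (border 'c')
j=11 s[j]='a': k: 1→0; π[11]=0 (border '')
j=12 s[j]='b': π[12]=0 (border '')
j=13 s[j]='a': π[13]=0 (border '')
j=14 s[j]='b': π[14]=0 (border '')
j=15 s[j]='c': π[15]=1 (border 'c')
j=16 s[j]='c': k: 1→0; π[16]=1 (border 'c')
j=17 s[j]='c': k: 1→0; π[17]=1 (border 'c')
j=18 s[j]='b': π[18]=2 (border 'cb')
j=19 s[j]='c': k: 2→0; π[19]=1 (border 'c')
j=20 s[j]='a': k: 1→0; π[20]=0 (border '')
j=21 s[j]='a': π[21]=0 (border '')
j=22 s[j]='a': π[22]=0 (border '')
j=23 s[j]='c': π[23]=1 (border 'c')
j=24 s[j]='b': π[24]=2 (border 'cb')
j=25 s[j]='b': k: 2→0; π[25]=0 (border '')
j=26 s[j]='a': π[26]=0 (border '')
j=27 s[j]='c': π[27]=1 (border 'c')
j=28 s[j]='a': k: 1→0; π[28]=0 (border '')
j=29 s[j]='c': π[29]=1 (border 'c')
j=30 s[j]='b': π[30]=2 (border 'cb')

[0, 0, 0, 0, 0, 1, 0, 0, 0, 1, 1, 0, 0, 0, 0, 1, 1, 1, 2, 1, 0, 0, 0, 1, 2, 0, 0, 1, 0, 1, 2]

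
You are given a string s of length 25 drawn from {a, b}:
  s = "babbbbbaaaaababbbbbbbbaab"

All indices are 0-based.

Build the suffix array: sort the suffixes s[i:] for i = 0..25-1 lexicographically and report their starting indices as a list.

sorted suffixes:
  #0 SA[0]=7  'aaaaababbbbbbbbaab'
  #1 SA[1]=8  'aaaababbbbbbbbaab'
  #2 SA[2]=9  'aaababbbbbbbbaab'
  #3 SA[3]=22  'aab'
  #4 SA[4]=10  'aababbbbbbbbaab'
  #5 SA[5]=23  'ab'
  #6 SA[6]=11  'ababbbbbbbbaab'
  #7 SA[7]=1  'abbbbbaaaaababbbbbbbbaab'
  #8 SA[8]=13  'abbbbbbbbaab'
  #9 SA[9]=24  'b'
  #10 SA[10]=6  'baaaaababbbbbbbbaab'
  #11 SA[11]=21  'baab'
  #12 SA[12]=0  'babbbbbaaaaababbbbbbbbaab'
  #13 SA[13]=12  'babbbbbbbbaab'
  #14 SA[14]=5  'bbaaaaababbbbbbbbaab'
  #15 SA[15]=20  'bbaab'
  #16 SA[16]=4  'bbbaaaaababbbbbbbbaab'
  #17 SA[17]=19  'bbbaab'
  #18 SA[18]=3  'bbbbaaaaababbbbbbbbaab'
  #19 SA[19]=18  'bbbbaab'
  #20 SA[20]=2  'bbbbbaaaaababbbbbbbbaab'
  #21 SA[21]=17  'bbbbbaab'
  #22 SA[22]=16  'bbbbbbaab'
  #23 SA[23]=15  'bbbbbbbaab'
  #24 SA[24]=14  'bbbbbbbbaab'

[7, 8, 9, 22, 10, 23, 11, 1, 13, 24, 6, 21, 0, 12, 5, 20, 4, 19, 3, 18, 2, 17, 16, 15, 14]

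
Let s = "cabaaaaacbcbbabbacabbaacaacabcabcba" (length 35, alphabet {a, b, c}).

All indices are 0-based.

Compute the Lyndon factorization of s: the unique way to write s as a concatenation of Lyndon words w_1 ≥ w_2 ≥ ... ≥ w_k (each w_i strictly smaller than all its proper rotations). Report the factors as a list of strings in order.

["c", "ab", "aaaaacbcbbabbacabbaacaacabcabcb", "a"]

emit factor 1: 'c' (i=0, period=1)
emit factor 2: 'ab' (i=1, period=2)
emit factor 3: 'aaaaacbcbbabbacabbaacaacabcabcb' (i=3, period=31)
emit factor 4: 'a' (i=34, period=1)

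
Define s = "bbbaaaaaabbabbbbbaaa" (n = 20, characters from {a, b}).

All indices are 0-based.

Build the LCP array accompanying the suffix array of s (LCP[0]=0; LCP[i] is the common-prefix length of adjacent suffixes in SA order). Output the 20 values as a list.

[0, 1, 2, 3, 5, 4, 3, 2, 1, 3, 0, 4, 2, 1, 5, 3, 2, 6, 3, 4]

rank→(start, suffix):
  0 → (19, 'a')
  1 → (18, 'aa')
  2 → (17, 'aaa')
  3 → (3, 'aaaaaabbabbbbbaaa')
  4 → (4, 'aaaaabbabbbbbaaa')
  5 → (5, 'aaaabbabbbbbaaa')
  6 → (6, 'aaabbabbbbbaaa')
  7 → (7, 'aabbabbbbbaaa')
  8 → (8, 'abbabbbbbaaa')
  9 → (11, 'abbbbbaaa')
  10 → (16, 'baaa')
  11 → (2, 'baaaaaabbabbbbbaaa')
  12 → (10, 'babbbbbaaa')
  13 → (15, 'bbaaa')
  14 → (1, 'bbaaaaaabbabbbbbaaa')
  15 → (9, 'bbabbbbbaaa')
  16 → (14, 'bbbaaa')
  17 → (0, 'bbbaaaaaabbabbbbbaaa')
  18 → (13, 'bbbbaaa')
  19 → (12, 'bbbbbaaa')

SA = [19, 18, 17, 3, 4, 5, 6, 7, 8, 11, 16, 2, 10, 15, 1, 9, 14, 0, 13, 12]
[i] adj suffixes → lcp
  [1] 19/18 → 1 ('a')
  [2] 18/17 → 2 ('aa')
  [3] 17/3 → 3 ('aaa')
  [4] 3/4 → 5 ('aaaaa')
  [5] 4/5 → 4 ('aaaa')
  [6] 5/6 → 3 ('aaa')
  [7] 6/7 → 2 ('aa')
  [8] 7/8 → 1 ('a')
  [9] 8/11 → 3 ('abb')
  [10] 11/16 → 0 ('')
  [11] 16/2 → 4 ('baaa')
  [12] 2/10 → 2 ('ba')
  [13] 10/15 → 1 ('b')
  [14] 15/1 → 5 ('bbaaa')
  [15] 1/9 → 3 ('bba')
  [16] 9/14 → 2 ('bb')
  [17] 14/0 → 6 ('bbbaaa')
  [18] 0/13 → 3 ('bbb')
  [19] 13/12 → 4 ('bbbb')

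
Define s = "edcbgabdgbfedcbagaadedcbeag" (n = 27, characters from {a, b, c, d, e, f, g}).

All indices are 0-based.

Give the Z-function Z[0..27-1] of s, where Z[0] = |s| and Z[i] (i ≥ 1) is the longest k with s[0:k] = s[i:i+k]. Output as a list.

Z[0]=27
i=1: outside box; Z[1]=0
i=2: outside box; Z[2]=0
i=3: outside box; Z[3]=0
i=4: outside box; Z[4]=0
i=5: outside box; Z[5]=0
i=6: outside box; Z[6]=0
i=7: outside box; Z[7]=0
i=8: outside box; Z[8]=0
i=9: outside box; Z[9]=0
i=10: outside box; Z[10]=0
i=11: outside box; Z[11]=4 extend→box=[11,15)
i=12: min(r-i=3, Z[1]=0)=0; Z[12]=0
i=13: min(r-i=2, Z[2]=0)=0; Z[13]=0
i=14: min(r-i=1, Z[3]=0)=0; Z[14]=0
i=15: outside box; Z[15]=0
i=16: outside box; Z[16]=0
i=17: outside box; Z[17]=0
i=18: outside box; Z[18]=0
i=19: outside box; Z[19]=0
i=20: outside box; Z[20]=4 extend→box=[20,24)
i=21: min(r-i=3, Z[1]=0)=0; Z[21]=0
i=22: min(r-i=2, Z[2]=0)=0; Z[22]=0
i=23: min(r-i=1, Z[3]=0)=0; Z[23]=0
i=24: outside box; Z[24]=1 extend→box=[24,25)
i=25: outside box; Z[25]=0
i=26: outside box; Z[26]=0

[27, 0, 0, 0, 0, 0, 0, 0, 0, 0, 0, 4, 0, 0, 0, 0, 0, 0, 0, 0, 4, 0, 0, 0, 1, 0, 0]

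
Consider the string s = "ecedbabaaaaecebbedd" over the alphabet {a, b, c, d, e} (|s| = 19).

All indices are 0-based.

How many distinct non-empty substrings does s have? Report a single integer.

rank | idx | suffix
   0 |   7 | aaaaecebbedd
   1 |   8 | aaaecebbedd
   2 |   9 | aaecebbedd
   3 |   5 | abaaaaecebbedd
   4 |  10 | aecebbedd
   5 |   6 | baaaaecebbedd
   6 |   4 | babaaaaecebbedd
   7 |  14 | bbedd
   8 |  15 | bedd
   9 |  12 | cebbedd
  10 |   1 | cedbabaaaaecebbedd
  11 |  18 | d
  12 |   3 | dbabaaaaecebbedd
  13 |  17 | dd
  14 |  13 | ebbedd
  15 |  11 | ecebbedd
  16 |   0 | ecedbabaaaaecebbedd
  17 |   2 | edbabaaaaecebbedd
  18 |  16 | edd

SA = [7, 8, 9, 5, 10, 6, 4, 14, 15, 12, 1, 18, 3, 17, 13, 11, 0, 2, 16]
[i] adj suffixes → lcp
  [1] 7/8 → 3 ('aaa')
  [2] 8/9 → 2 ('aa')
  [3] 9/5 → 1 ('a')
  [4] 5/10 → 1 ('a')
  [5] 10/6 → 0 ('')
  [6] 6/4 → 2 ('ba')
  [7] 4/14 → 1 ('b')
  [8] 14/15 → 1 ('b')
  [9] 15/12 → 0 ('')
  [10] 12/1 → 2 ('ce')
  [11] 1/18 → 0 ('')
  [12] 18/3 → 1 ('d')
  [13] 3/17 → 1 ('d')
  [14] 17/13 → 0 ('')
  [15] 13/11 → 1 ('e')
  [16] 11/0 → 3 ('ece')
  [17] 0/2 → 1 ('e')
  [18] 2/16 → 2 ('ed')

n(n+1)/2 = 19·20/2 = 190
Σ LCP = 0 + 3 + 2 + 1 + 1 + 0 + 2 + 1 + 1 + 0 + 2 + 0 + 1 + 1 + 0 + 1 + 3 + 1 + 2 = 22
distinct = 190 − 22 = 168

168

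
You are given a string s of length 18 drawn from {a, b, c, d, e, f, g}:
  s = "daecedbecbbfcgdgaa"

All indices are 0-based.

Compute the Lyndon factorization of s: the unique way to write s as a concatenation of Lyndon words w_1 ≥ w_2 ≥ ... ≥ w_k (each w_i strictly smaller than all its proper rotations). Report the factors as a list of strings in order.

emit factor 1: 'd' (i=0, period=1)
emit factor 2: 'aecedbecbbfcgdg' (i=1, period=15)
emit factor 3: 'a' (i=16, period=1)
emit factor 4: 'a' (i=17, period=1)

["d", "aecedbecbbfcgdg", "a", "a"]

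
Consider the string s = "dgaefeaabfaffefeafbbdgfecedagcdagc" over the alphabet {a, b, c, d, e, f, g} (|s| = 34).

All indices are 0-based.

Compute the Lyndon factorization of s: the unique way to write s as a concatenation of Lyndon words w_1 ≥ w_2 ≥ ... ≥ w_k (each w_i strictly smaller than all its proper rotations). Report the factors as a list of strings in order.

["dg", "aefe", "aabfaffefeafbbdgfecedagcdagc"]

emit factor 1: 'dg' (i=0, period=2)
emit factor 2: 'aefe' (i=2, period=4)
emit factor 3: 'aabfaffefeafbbdgfecedagcdagc' (i=6, period=28)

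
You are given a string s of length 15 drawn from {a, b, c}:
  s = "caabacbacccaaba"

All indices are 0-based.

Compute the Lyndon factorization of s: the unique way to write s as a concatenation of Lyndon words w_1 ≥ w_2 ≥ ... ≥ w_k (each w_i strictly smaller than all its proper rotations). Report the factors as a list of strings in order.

emit factor 1: 'c' (i=0, period=1)
emit factor 2: 'aabacbaccc' (i=1, period=10)
emit factor 3: 'aab' (i=11, period=3)
emit factor 4: 'a' (i=14, period=1)

["c", "aabacbaccc", "aab", "a"]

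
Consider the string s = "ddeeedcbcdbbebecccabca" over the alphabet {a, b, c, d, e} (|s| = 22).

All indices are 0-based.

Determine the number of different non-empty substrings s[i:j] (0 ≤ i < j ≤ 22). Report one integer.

231

rank→(start, suffix):
  0 → (21, 'a')
  1 → (18, 'abca')
  2 → (10, 'bbebecccabca')
  3 → (19, 'bca')
  4 → (7, 'bcdbbebecccabca')
  5 → (11, 'bebecccabca')
  6 → (13, 'becccabca')
  7 → (20, 'ca')
  8 → (17, 'cabca')
  9 → (6, 'cbcdbbebecccabca')
  10 → (16, 'ccabca')
  11 → (15, 'cccabca')
  12 → (8, 'cdbbebecccabca')
  13 → (9, 'dbbebecccabca')
  14 → (5, 'dcbcdbbebecccabca')
  15 → (0, 'ddeeedcbcdbbebecccabca')
  16 → (1, 'deeedcbcdbbebecccabca')
  17 → (12, 'ebecccabca')
  18 → (14, 'ecccabca')
  19 → (4, 'edcbcdbbebecccabca')
  20 → (3, 'eedcbcdbbebecccabca')
  21 → (2, 'eeedcbcdbbebecccabca')

SA = [21, 18, 10, 19, 7, 11, 13, 20, 17, 6, 16, 15, 8, 9, 5, 0, 1, 12, 14, 4, 3, 2]
rank  pair      lcp
   1  s[21:],s[18:]  1  'a'
   2  s[18:],s[10:]  0  ''
   3  s[10:],s[19:]  1  'b'
   4  s[19:],s[7:]  2  'bc'
   5  s[7:],s[11:]  1  'b'
   6  s[11:],s[13:]  2  'be'
   7  s[13:],s[20:]  0  ''
   8  s[20:],s[17:]  2  'ca'
   9  s[17:],s[6:]  1  'c'
  10  s[6:],s[16:]  1  'c'
  11  s[16:],s[15:]  2  'cc'
  12  s[15:],s[8:]  1  'c'
  13  s[8:],s[9:]  0  ''
  14  s[9:],s[5:]  1  'd'
  15  s[5:],s[0:]  1  'd'
  16  s[0:],s[1:]  1  'd'
  17  s[1:],s[12:]  0  ''
  18  s[12:],s[14:]  1  'e'
  19  s[14:],s[4:]  1  'e'
  20  s[4:],s[3:]  1  'e'
  21  s[3:],s[2:]  2  'ee'

n(n+1)/2 = 22·23/2 = 253
Σ LCP = 0 + 1 + 0 + 1 + 2 + 1 + 2 + 0 + 2 + 1 + 1 + 2 + 1 + 0 + 1 + 1 + 1 + 0 + 1 + 1 + 1 + 2 = 22
distinct = 253 − 22 = 231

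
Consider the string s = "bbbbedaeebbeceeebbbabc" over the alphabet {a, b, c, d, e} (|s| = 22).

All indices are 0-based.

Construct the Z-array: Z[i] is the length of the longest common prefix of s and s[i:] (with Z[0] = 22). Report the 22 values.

[22, 3, 2, 1, 0, 0, 0, 0, 0, 2, 1, 0, 0, 0, 0, 0, 3, 2, 1, 0, 1, 0]

Z[0]=22
i=1: fresh scan; Z[1]=3 grow→box=[1,4)
i=2: min(r-i=2, Z[1]=3)=2; Z[2]=2
i=3: min(r-i=1, Z[2]=2)=1; Z[3]=1
i=4: fresh scan; Z[4]=0
i=5: fresh scan; Z[5]=0
i=6: fresh scan; Z[6]=0
i=7: fresh scan; Z[7]=0
i=8: fresh scan; Z[8]=0
i=9: fresh scan; Z[9]=2 grow→box=[9,11)
i=10: min(r-i=1, Z[1]=3)=1; Z[10]=1
i=11: fresh scan; Z[11]=0
i=12: fresh scan; Z[12]=0
i=13: fresh scan; Z[13]=0
i=14: fresh scan; Z[14]=0
i=15: fresh scan; Z[15]=0
i=16: fresh scan; Z[16]=3 grow→box=[16,19)
i=17: min(r-i=2, Z[1]=3)=2; Z[17]=2
i=18: min(r-i=1, Z[2]=2)=1; Z[18]=1
i=19: fresh scan; Z[19]=0
i=20: fresh scan; Z[20]=1 grow→box=[20,21)
i=21: fresh scan; Z[21]=0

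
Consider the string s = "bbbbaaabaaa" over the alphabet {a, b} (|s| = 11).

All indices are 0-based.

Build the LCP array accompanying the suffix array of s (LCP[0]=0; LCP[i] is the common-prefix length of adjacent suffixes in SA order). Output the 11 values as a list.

[0, 1, 2, 3, 2, 1, 0, 4, 1, 2, 3]

rank→(start, suffix):
  0 → (10, 'a')
  1 → (9, 'aa')
  2 → (8, 'aaa')
  3 → (4, 'aaabaaa')
  4 → (5, 'aabaaa')
  5 → (6, 'abaaa')
  6 → (7, 'baaa')
  7 → (3, 'baaabaaa')
  8 → (2, 'bbaaabaaa')
  9 → (1, 'bbbaaabaaa')
  10 → (0, 'bbbbaaabaaa')

SA = [10, 9, 8, 4, 5, 6, 7, 3, 2, 1, 0]
i: (SA[i-1],SA[i]) lcp shared
  1: (10,9) 1 'a'
  2: (9,8) 2 'aa'
  3: (8,4) 3 'aaa'
  4: (4,5) 2 'aa'
  5: (5,6) 1 'a'
  6: (6,7) 0 ''
  7: (7,3) 4 'baaa'
  8: (3,2) 1 'b'
  9: (2,1) 2 'bb'
  10: (1,0) 3 'bbb'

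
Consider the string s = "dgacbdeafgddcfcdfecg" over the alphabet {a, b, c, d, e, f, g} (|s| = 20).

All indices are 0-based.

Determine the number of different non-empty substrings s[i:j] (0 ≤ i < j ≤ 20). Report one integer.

197

rank→(start, suffix):
  0 → (2, 'acbdeafgddcfcdfecg')
  1 → (7, 'afgddcfcdfecg')
  2 → (4, 'bdeafgddcfcdfecg')
  3 → (3, 'cbdeafgddcfcdfecg')
  4 → (14, 'cdfecg')
  5 → (12, 'cfcdfecg')
  6 → (18, 'cg')
  7 → (11, 'dcfcdfecg')
  8 → (10, 'ddcfcdfecg')
  9 → (5, 'deafgddcfcdfecg')
  10 → (15, 'dfecg')
  11 → (0, 'dgacbdeafgddcfcdfecg')
  12 → (6, 'eafgddcfcdfecg')
  13 → (17, 'ecg')
  14 → (13, 'fcdfecg')
  15 → (16, 'fecg')
  16 → (8, 'fgddcfcdfecg')
  17 → (19, 'g')
  18 → (1, 'gacbdeafgddcfcdfecg')
  19 → (9, 'gddcfcdfecg')

SA = [2, 7, 4, 3, 14, 12, 18, 11, 10, 5, 15, 0, 6, 17, 13, 16, 8, 19, 1, 9]
rank  pair      lcp
   1  s[2:],s[7:]  1  'a'
   2  s[7:],s[4:]  0  ''
   3  s[4:],s[3:]  0  ''
   4  s[3:],s[14:]  1  'c'
   5  s[14:],s[12:]  1  'c'
   6  s[12:],s[18:]  1  'c'
   7  s[18:],s[11:]  0  ''
   8  s[11:],s[10:]  1  'd'
   9  s[10:],s[5:]  1  'd'
  10  s[5:],s[15:]  1  'd'
  11  s[15:],s[0:]  1  'd'
  12  s[0:],s[6:]  0  ''
  13  s[6:],s[17:]  1  'e'
  14  s[17:],s[13:]  0  ''
  15  s[13:],s[16:]  1  'f'
  16  s[16:],s[8:]  1  'f'
  17  s[8:],s[19:]  0  ''
  18  s[19:],s[1:]  1  'g'
  19  s[1:],s[9:]  1  'g'

n(n+1)/2 = 20·21/2 = 210
Σ LCP = 0 + 1 + 0 + 0 + 1 + 1 + 1 + 0 + 1 + 1 + 1 + 1 + 0 + 1 + 0 + 1 + 1 + 0 + 1 + 1 = 13
distinct = 210 − 13 = 197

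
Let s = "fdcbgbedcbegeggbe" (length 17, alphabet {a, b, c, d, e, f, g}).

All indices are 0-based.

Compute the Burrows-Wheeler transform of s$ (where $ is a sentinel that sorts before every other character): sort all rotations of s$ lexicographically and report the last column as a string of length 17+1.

eggccddefbbbg$gbee

rank  rotation            last
    0  $fdcbgbedcbegeggbe  e
    1  be$fdcbgbedcbegegg  g
    2  bedcbegeggbe$fdcbg  g
    3  begeggbe$fdcbgbedc  c
    4  bgbedcbegeggbe$fdc  c
    5  cbegeggbe$fdcbgbed  d
    6  cbgbedcbegeggbe$fd  d
    7  dcbegeggbe$fdcbgbe  e
    8  dcbgbedcbegeggbe$f  f
    9  e$fdcbgbedcbegeggb  b
   10  edcbegeggbe$fdcbgb  b
   11  egeggbe$fdcbgbedcb  b
   12  eggbe$fdcbgbedcbeg  g
   13  fdcbgbedcbegeggbe$  $
   14  gbe$fdcbgbedcbegeg  g
   15  gbedcbegeggbe$fdcb  b
   16  geggbe$fdcbgbedcbe  e
   17  ggbe$fdcbgbedcbege  e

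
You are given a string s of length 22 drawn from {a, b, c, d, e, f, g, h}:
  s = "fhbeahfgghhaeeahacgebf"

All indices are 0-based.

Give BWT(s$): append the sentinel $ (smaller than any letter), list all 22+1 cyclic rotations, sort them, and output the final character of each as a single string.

rank  rotation                 last
    0  $fhbeahfgghhaeeahacgebf  f
    1  acgebf$fhbeahfgghhaeeah  h
    2  aeeahacgebf$fhbeahfgghh  h
    3  ahacgebf$fhbeahfgghhaee  e
    4  ahfgghhaeeahacgebf$fhbe  e
    5  beahfgghhaeeahacgebf$fh  h
    6  bf$fhbeahfgghhaeeahacge  e
    7  cgebf$fhbeahfgghhaeeaha  a
    8  eahacgebf$fhbeahfgghhae  e
    9  eahfgghhaeeahacgebf$fhb  b
   10  ebf$fhbeahfgghhaeeahacg  g
   11  eeahacgebf$fhbeahfgghha  a
   12  f$fhbeahfgghhaeeahacgeb  b
   13  fgghhaeeahacgebf$fhbeah  h
   14  fhbeahfgghhaeeahacgebf$  $
   15  gebf$fhbeahfgghhaeeahac  c
   16  gghhaeeahacgebf$fhbeahf  f
   17  ghhaeeahacgebf$fhbeahfg  g
   18  hacgebf$fhbeahfgghhaeea  a
   19  haeeahacgebf$fhbeahfggh  h
   20  hbeahfgghhaeeahacgebf$f  f
   21  hfgghhaeeahacgebf$fhbea  a
   22  hhaeeahacgebf$fhbeahfgg  g

fhheeheaebgabh$cfgahfag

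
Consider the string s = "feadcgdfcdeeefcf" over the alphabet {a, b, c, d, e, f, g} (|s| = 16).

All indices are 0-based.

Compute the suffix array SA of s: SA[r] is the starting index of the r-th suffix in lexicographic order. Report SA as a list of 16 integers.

sorted suffixes:
  #0 SA[0]=2  'adcgdfcdeeefcf'
  #1 SA[1]=8  'cdeeefcf'
  #2 SA[2]=14  'cf'
  #3 SA[3]=4  'cgdfcdeeefcf'
  #4 SA[4]=3  'dcgdfcdeeefcf'
  #5 SA[5]=9  'deeefcf'
  #6 SA[6]=6  'dfcdeeefcf'
  #7 SA[7]=1  'eadcgdfcdeeefcf'
  #8 SA[8]=10  'eeefcf'
  #9 SA[9]=11  'eefcf'
  #10 SA[10]=12  'efcf'
  #11 SA[11]=15  'f'
  #12 SA[12]=7  'fcdeeefcf'
  #13 SA[13]=13  'fcf'
  #14 SA[14]=0  'feadcgdfcdeeefcf'
  #15 SA[15]=5  'gdfcdeeefcf'

[2, 8, 14, 4, 3, 9, 6, 1, 10, 11, 12, 15, 7, 13, 0, 5]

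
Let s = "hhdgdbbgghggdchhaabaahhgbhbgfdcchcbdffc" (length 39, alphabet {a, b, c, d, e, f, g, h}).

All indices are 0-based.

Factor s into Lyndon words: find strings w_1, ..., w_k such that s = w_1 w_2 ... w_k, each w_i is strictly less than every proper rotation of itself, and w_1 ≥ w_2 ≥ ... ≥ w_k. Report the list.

emit factor 1: 'h' (i=0, period=1)
emit factor 2: 'h' (i=1, period=1)
emit factor 3: 'dg' (i=2, period=2)
emit factor 4: 'd' (i=4, period=1)
emit factor 5: 'bbgghggdchh' (i=5, period=11)
emit factor 6: 'aabaahhgbhbgfdcchcbdffc' (i=16, period=23)

["h", "h", "dg", "d", "bbgghggdchh", "aabaahhgbhbgfdcchcbdffc"]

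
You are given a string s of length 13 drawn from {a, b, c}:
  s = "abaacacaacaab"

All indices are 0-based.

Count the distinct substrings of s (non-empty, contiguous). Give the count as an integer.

sorted suffixes:
  #0 SA[0]=10  'aab'
  #1 SA[1]=7  'aacaab'
  #2 SA[2]=2  'aacacaacaab'
  #3 SA[3]=11  'ab'
  #4 SA[4]=0  'abaacacaacaab'
  #5 SA[5]=8  'acaab'
  #6 SA[6]=5  'acaacaab'
  #7 SA[7]=3  'acacaacaab'
  #8 SA[8]=12  'b'
  #9 SA[9]=1  'baacacaacaab'
  #10 SA[10]=9  'caab'
  #11 SA[11]=6  'caacaab'
  #12 SA[12]=4  'cacaacaab'

SA = [10, 7, 2, 11, 0, 8, 5, 3, 12, 1, 9, 6, 4]
[i] adj suffixes → lcp
  [1] 10/7 → 2 ('aa')
  [2] 7/2 → 4 ('aaca')
  [3] 2/11 → 1 ('a')
  [4] 11/0 → 2 ('ab')
  [5] 0/8 → 1 ('a')
  [6] 8/5 → 4 ('acaa')
  [7] 5/3 → 3 ('aca')
  [8] 3/12 → 0 ('')
  [9] 12/1 → 1 ('b')
  [10] 1/9 → 0 ('')
  [11] 9/6 → 3 ('caa')
  [12] 6/4 → 2 ('ca')

n(n+1)/2 = 13·14/2 = 91
Σ LCP = 0 + 2 + 4 + 1 + 2 + 1 + 4 + 3 + 0 + 1 + 0 + 3 + 2 = 23
distinct = 91 − 23 = 68

68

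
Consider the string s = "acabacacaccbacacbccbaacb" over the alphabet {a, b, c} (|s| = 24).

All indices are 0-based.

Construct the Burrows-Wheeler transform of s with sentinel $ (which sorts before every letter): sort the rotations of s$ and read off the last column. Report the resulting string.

bbc$bbcaccccaccaaaaaccaba

rank  rotation                   last
    0  $acabacacaccbacacbccbaacb  b
    1  aacb$acabacacaccbacacbccb  b
    2  abacacaccbacacbccbaacb$ac  c
    3  acabacacaccbacacbccbaacb$  $
    4  acacaccbacacbccbaacb$acab  b
    5  acacbccbaacb$acabacacaccb  b
    6  acaccbacacbccbaacb$acabac  c
    7  acb$acabacacaccbacacbccba  a
    8  acbccbaacb$acabacacaccbac  c
    9  accbacacbccbaacb$acabacac  c
   10  b$acabacacaccbacacbccbaac  c
   11  baacb$acabacacaccbacacbcc  c
   12  bacacaccbacacbccbaacb$aca  a
   13  bacacbccbaacb$acabacacacc  c
   14  bccbaacb$acabacacaccbacac  c
   15  cabacacaccbacacbccbaacb$a  a
   16  cacaccbacacbccbaacb$acaba  a
   17  cacbccbaacb$acabacacaccba  a
   18  caccbacacbccbaacb$acabaca  a
   19  cb$acabacacaccbacacbccbaa  a
   20  cbaacb$acabacacaccbacacbc  c
   21  cbacacbccbaacb$acabacacac  c
   22  cbccbaacb$acabacacaccbaca  a
   23  ccbaacb$acabacacaccbacacb  b
   24  ccbacacbccbaacb$acabacaca  a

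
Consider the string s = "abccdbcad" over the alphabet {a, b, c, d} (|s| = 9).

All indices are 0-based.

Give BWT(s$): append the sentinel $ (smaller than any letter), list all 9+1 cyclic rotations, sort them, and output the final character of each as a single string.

rank  rotation    last
    0  $abccdbcad  d
    1  abccdbcad$  $
    2  ad$abccdbc  c
    3  bcad$abccd  d
    4  bccdbcad$a  a
    5  cad$abccdb  b
    6  ccdbcad$ab  b
    7  cdbcad$abc  c
    8  d$abccdbca  a
    9  dbcad$abcc  c

d$cdabbcac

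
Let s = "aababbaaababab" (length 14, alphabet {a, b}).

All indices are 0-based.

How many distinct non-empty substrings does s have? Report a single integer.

75

rank | idx | suffix
   0 |   6 | aaababab
   1 |   7 | aababab
   2 |   0 | aababbaaababab
   3 |  12 | ab
   4 |  10 | abab
   5 |   8 | ababab
   6 |   1 | ababbaaababab
   7 |   3 | abbaaababab
   8 |  13 | b
   9 |   5 | baaababab
  10 |  11 | bab
  11 |   9 | babab
  12 |   2 | babbaaababab
  13 |   4 | bbaaababab

SA = [6, 7, 0, 12, 10, 8, 1, 3, 13, 5, 11, 9, 2, 4]
[i] adj suffixes → lcp
  [1] 6/7 → 2 ('aa')
  [2] 7/0 → 5 ('aabab')
  [3] 0/12 → 1 ('a')
  [4] 12/10 → 2 ('ab')
  [5] 10/8 → 4 ('abab')
  [6] 8/1 → 4 ('abab')
  [7] 1/3 → 2 ('ab')
  [8] 3/13 → 0 ('')
  [9] 13/5 → 1 ('b')
  [10] 5/11 → 2 ('ba')
  [11] 11/9 → 3 ('bab')
  [12] 9/2 → 3 ('bab')
  [13] 2/4 → 1 ('b')

n(n+1)/2 = 14·15/2 = 105
Σ LCP = 0 + 2 + 5 + 1 + 2 + 4 + 4 + 2 + 0 + 1 + 2 + 3 + 3 + 1 = 30
distinct = 105 − 30 = 75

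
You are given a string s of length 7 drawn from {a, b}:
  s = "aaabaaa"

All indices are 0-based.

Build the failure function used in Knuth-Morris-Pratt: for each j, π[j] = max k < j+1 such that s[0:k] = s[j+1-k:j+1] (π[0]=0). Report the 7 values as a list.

[0, 1, 2, 0, 1, 2, 3]

π[0] = 0
j=1 s[j]='a': π[1]=1 (border 'a')
j=2 s[j]='a': π[2]=2 (border 'aa')
j=3 s[j]='b': k: 2→1→0; π[3]=0 (border '')
j=4 s[j]='a': π[4]=1 (border 'a')
j=5 s[j]='a': π[5]=2 (border 'aa')
j=6 s[j]='a': π[6]=3 (border 'aaa')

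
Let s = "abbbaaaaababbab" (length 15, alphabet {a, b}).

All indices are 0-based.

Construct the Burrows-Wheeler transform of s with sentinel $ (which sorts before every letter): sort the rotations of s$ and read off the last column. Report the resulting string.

rank  rotation          last
    0  $abbbaaaaababbab  b
    1  aaaaababbab$abbb  b
    2  aaaababbab$abbba  a
    3  aaababbab$abbbaa  a
    4  aababbab$abbbaaa  a
    5  ab$abbbaaaaababb  b
    6  ababbab$abbbaaaa  a
    7  abbab$abbbaaaaab  b
    8  abbbaaaaababbab$  $
    9  b$abbbaaaaababba  a
   10  baaaaababbab$abb  b
   11  bab$abbbaaaaabab  b
   12  babbab$abbbaaaaa  a
   13  bbaaaaababbab$ab  b
   14  bbab$abbbaaaaaba  a
   15  bbbaaaaababbab$a  a

bbaaabab$abbabaa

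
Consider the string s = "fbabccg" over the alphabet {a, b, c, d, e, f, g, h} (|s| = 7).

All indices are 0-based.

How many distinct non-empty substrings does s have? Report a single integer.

26

rank | idx | suffix
   0 |   2 | abccg
   1 |   1 | babccg
   2 |   3 | bccg
   3 |   4 | ccg
   4 |   5 | cg
   5 |   0 | fbabccg
   6 |   6 | g

SA = [2, 1, 3, 4, 5, 0, 6]
rank  pair      lcp
   1  s[2:],s[1:]  0  ''
   2  s[1:],s[3:]  1  'b'
   3  s[3:],s[4:]  0  ''
   4  s[4:],s[5:]  1  'c'
   5  s[5:],s[0:]  0  ''
   6  s[0:],s[6:]  0  ''

n(n+1)/2 = 7·8/2 = 28
Σ LCP = 0 + 0 + 1 + 0 + 1 + 0 + 0 = 2
distinct = 28 − 2 = 26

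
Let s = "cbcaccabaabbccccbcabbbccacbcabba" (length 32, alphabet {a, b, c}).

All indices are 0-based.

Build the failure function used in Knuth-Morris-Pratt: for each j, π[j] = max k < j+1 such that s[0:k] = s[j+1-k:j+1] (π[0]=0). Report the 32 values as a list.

[0, 0, 1, 0, 1, 1, 0, 0, 0, 0, 0, 0, 1, 1, 1, 1, 2, 3, 4, 0, 0, 0, 1, 1, 0, 1, 2, 3, 4, 0, 0, 0]

π[0] = 0
j=1 s[j]='b': π[1]=0 (border '')
j=2 s[j]='c': π[2]=1 (border 'c')
j=3 s[j]='a': k: 1→0; π[3]=0 (border '')
j=4 s[j]='c': π[4]=1 (border 'c')
j=5 s[j]='c': k: 1→0; π[5]=1 (border 'c')
j=6 s[j]='a': k: 1→0; π[6]=0 (border '')
j=7 s[j]='b': π[7]=0 (border '')
j=8 s[j]='a': π[8]=0 (border '')
j=9 s[j]='a': π[9]=0 (border '')
j=10 s[j]='b': π[10]=0 (border '')
j=11 s[j]='b': π[11]=0 (border '')
j=12 s[j]='c': π[12]=1 (border 'c')
j=13 s[j]='c': k: 1→0; π[13]=1 (border 'c')
j=14 s[j]='c': k: 1→0; π[14]=1 (border 'c')
j=15 s[j]='c': k: 1→0; π[15]=1 (border 'c')
j=16 s[j]='b': π[16]=2 (border 'cb')
j=17 s[j]='c': π[17]=3 (border 'cbc')
j=18 s[j]='a': π[18]=4 (border 'cbca')
j=19 s[j]='b': k: 4→0; π[19]=0 (border '')
j=20 s[j]='b': π[20]=0 (border '')
j=21 s[j]='b': π[21]=0 (border '')
j=22 s[j]='c': π[22]=1 (border 'c')
j=23 s[j]='c': k: 1→0; π[23]=1 (border 'c')
j=24 s[j]='a': k: 1→0; π[24]=0 (border '')
j=25 s[j]='c': π[25]=1 (border 'c')
j=26 s[j]='b': π[26]=2 (border 'cb')
j=27 s[j]='c': π[27]=3 (border 'cbc')
j=28 s[j]='a': π[28]=4 (border 'cbca')
j=29 s[j]='b': k: 4→0; π[29]=0 (border '')
j=30 s[j]='b': π[30]=0 (border '')
j=31 s[j]='a': π[31]=0 (border '')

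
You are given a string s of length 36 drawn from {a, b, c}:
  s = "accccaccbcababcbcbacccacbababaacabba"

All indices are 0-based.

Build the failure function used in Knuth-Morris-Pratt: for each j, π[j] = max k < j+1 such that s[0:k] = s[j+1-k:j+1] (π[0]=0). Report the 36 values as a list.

π[0] = 0
j=1 s[j]='c': π[1]=0 (border '')
j=2 s[j]='c': π[2]=0 (border '')
j=3 s[j]='c': π[3]=0 (border '')
j=4 s[j]='c': π[4]=0 (border '')
j=5 s[j]='a': π[5]=1 (border 'a')
j=6 s[j]='c': π[6]=2 (border 'ac')
j=7 s[j]='c': π[7]=3 (border 'acc')
j=8 s[j]='b': k: 3→0; π[8]=0 (border '')
j=9 s[j]='c': π[9]=0 (border '')
j=10 s[j]='a': π[10]=1 (border 'a')
j=11 s[j]='b': k: 1→0; π[11]=0 (border '')
j=12 s[j]='a': π[12]=1 (border 'a')
j=13 s[j]='b': k: 1→0; π[13]=0 (border '')
j=14 s[j]='c': π[14]=0 (border '')
j=15 s[j]='b': π[15]=0 (border '')
j=16 s[j]='c': π[16]=0 (border '')
j=17 s[j]='b': π[17]=0 (border '')
j=18 s[j]='a': π[18]=1 (border 'a')
j=19 s[j]='c': π[19]=2 (border 'ac')
j=20 s[j]='c': π[20]=3 (border 'acc')
j=21 s[j]='c': π[21]=4 (border 'accc')
j=22 s[j]='a': k: 4→0; π[22]=1 (border 'a')
j=23 s[j]='c': π[23]=2 (border 'ac')
j=24 s[j]='b': k: 2→0; π[24]=0 (border '')
j=25 s[j]='a': π[25]=1 (border 'a')
j=26 s[j]='b': k: 1→0; π[26]=0 (border '')
j=27 s[j]='a': π[27]=1 (border 'a')
j=28 s[j]='b': k: 1→0; π[28]=0 (border '')
j=29 s[j]='a': π[29]=1 (border 'a')
j=30 s[j]='a': k: 1→0; π[30]=1 (border 'a')
j=31 s[j]='c': π[31]=2 (border 'ac')
j=32 s[j]='a': k: 2→0; π[32]=1 (border 'a')
j=33 s[j]='b': k: 1→0; π[33]=0 (border '')
j=34 s[j]='b': π[34]=0 (border '')
j=35 s[j]='a': π[35]=1 (border 'a')

[0, 0, 0, 0, 0, 1, 2, 3, 0, 0, 1, 0, 1, 0, 0, 0, 0, 0, 1, 2, 3, 4, 1, 2, 0, 1, 0, 1, 0, 1, 1, 2, 1, 0, 0, 1]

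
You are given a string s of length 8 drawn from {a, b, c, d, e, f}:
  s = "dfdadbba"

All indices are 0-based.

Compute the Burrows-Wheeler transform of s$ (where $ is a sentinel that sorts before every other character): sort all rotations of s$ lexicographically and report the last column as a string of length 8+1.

rank  rotation   last
    0  $dfdadbba  a
    1  a$dfdadbb  b
    2  adbba$dfd  d
    3  ba$dfdadb  b
    4  bba$dfdad  d
    5  dadbba$df  f
    6  dbba$dfda  a
    7  dfdadbba$  $
    8  fdadbba$d  d

abdbdfa$d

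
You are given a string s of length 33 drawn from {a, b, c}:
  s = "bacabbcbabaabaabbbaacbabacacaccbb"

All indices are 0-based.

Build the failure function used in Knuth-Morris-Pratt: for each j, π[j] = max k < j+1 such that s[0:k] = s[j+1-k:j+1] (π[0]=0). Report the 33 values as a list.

π[0] = 0
j=1 s[j]='a': π[1]=0 (border '')
j=2 s[j]='c': π[2]=0 (border '')
j=3 s[j]='a': π[3]=0 (border '')
j=4 s[j]='b': π[4]=1 (border 'b')
j=5 s[j]='b': k: 1→0; π[5]=1 (border 'b')
j=6 s[j]='c': k: 1→0; π[6]=0 (border '')
j=7 s[j]='b': π[7]=1 (border 'b')
j=8 s[j]='a': π[8]=2 (border 'ba')
j=9 s[j]='b': k: 2→0; π[9]=1 (border 'b')
j=10 s[j]='a': π[10]=2 (border 'ba')
j=11 s[j]='a': k: 2→0; π[11]=0 (border '')
j=12 s[j]='b': π[12]=1 (border 'b')
j=13 s[j]='a': π[13]=2 (border 'ba')
j=14 s[j]='a': k: 2→0; π[14]=0 (border '')
j=15 s[j]='b': π[15]=1 (border 'b')
j=16 s[j]='b': k: 1→0; π[16]=1 (border 'b')
j=17 s[j]='b': k: 1→0; π[17]=1 (border 'b')
j=18 s[j]='a': π[18]=2 (border 'ba')
j=19 s[j]='a': k: 2→0; π[19]=0 (border '')
j=20 s[j]='c': π[20]=0 (border '')
j=21 s[j]='b': π[21]=1 (border 'b')
j=22 s[j]='a': π[22]=2 (border 'ba')
j=23 s[j]='b': k: 2→0; π[23]=1 (border 'b')
j=24 s[j]='a': π[24]=2 (border 'ba')
j=25 s[j]='c': π[25]=3 (border 'bac')
j=26 s[j]='a': π[26]=4 (border 'baca')
j=27 s[j]='c': k: 4→0; π[27]=0 (border '')
j=28 s[j]='a': π[28]=0 (border '')
j=29 s[j]='c': π[29]=0 (border '')
j=30 s[j]='c': π[30]=0 (border '')
j=31 s[j]='b': π[31]=1 (border 'b')
j=32 s[j]='b': k: 1→0; π[32]=1 (border 'b')

[0, 0, 0, 0, 1, 1, 0, 1, 2, 1, 2, 0, 1, 2, 0, 1, 1, 1, 2, 0, 0, 1, 2, 1, 2, 3, 4, 0, 0, 0, 0, 1, 1]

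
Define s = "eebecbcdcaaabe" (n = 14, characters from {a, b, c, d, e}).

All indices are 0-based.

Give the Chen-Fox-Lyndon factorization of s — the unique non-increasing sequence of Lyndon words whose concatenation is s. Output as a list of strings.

emit factor 1: 'e' (i=0, period=1)
emit factor 2: 'e' (i=1, period=1)
emit factor 3: 'bec' (i=2, period=3)
emit factor 4: 'bcdc' (i=5, period=4)
emit factor 5: 'aaabe' (i=9, period=5)

["e", "e", "bec", "bcdc", "aaabe"]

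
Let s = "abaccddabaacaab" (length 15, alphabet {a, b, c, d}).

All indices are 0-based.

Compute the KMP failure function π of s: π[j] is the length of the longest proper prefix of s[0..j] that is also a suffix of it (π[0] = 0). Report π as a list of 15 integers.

[0, 0, 1, 0, 0, 0, 0, 1, 2, 3, 1, 0, 1, 1, 2]

π[0] = 0
j=1 s[j]='b': π[1]=0 (border '')
j=2 s[j]='a': π[2]=1 (border 'a')
j=3 s[j]='c': k: 1→0; π[3]=0 (border '')
j=4 s[j]='c': π[4]=0 (border '')
j=5 s[j]='d': π[5]=0 (border '')
j=6 s[j]='d': π[6]=0 (border '')
j=7 s[j]='a': π[7]=1 (border 'a')
j=8 s[j]='b': π[8]=2 (border 'ab')
j=9 s[j]='a': π[9]=3 (border 'aba')
j=10 s[j]='a': k: 3→1→0; π[10]=1 (border 'a')
j=11 s[j]='c': k: 1→0; π[11]=0 (border '')
j=12 s[j]='a': π[12]=1 (border 'a')
j=13 s[j]='a': k: 1→0; π[13]=1 (border 'a')
j=14 s[j]='b': π[14]=2 (border 'ab')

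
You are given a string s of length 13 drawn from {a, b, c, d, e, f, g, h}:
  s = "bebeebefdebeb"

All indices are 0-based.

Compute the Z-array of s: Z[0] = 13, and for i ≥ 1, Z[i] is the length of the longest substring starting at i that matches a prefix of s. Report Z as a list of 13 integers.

Z[0]=13
i=1: outside box; Z[1]=0
i=2: outside box; Z[2]=2 grow→box=[2,4)
i=3: min(r-i=1, Z[1]=0)=0; Z[3]=0
i=4: outside box; Z[4]=0
i=5: outside box; Z[5]=2 grow→box=[5,7)
i=6: min(r-i=1, Z[1]=0)=0; Z[6]=0
i=7: outside box; Z[7]=0
i=8: outside box; Z[8]=0
i=9: outside box; Z[9]=0
i=10: outside box; Z[10]=3 grow→box=[10,13)
i=11: min(r-i=2, Z[1]=0)=0; Z[11]=0
i=12: min(r-i=1, Z[2]=2)=1; Z[12]=1

[13, 0, 2, 0, 0, 2, 0, 0, 0, 0, 3, 0, 1]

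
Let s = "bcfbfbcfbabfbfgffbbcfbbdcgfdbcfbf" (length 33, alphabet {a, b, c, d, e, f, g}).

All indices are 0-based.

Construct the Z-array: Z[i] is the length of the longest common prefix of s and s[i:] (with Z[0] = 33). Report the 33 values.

[33, 0, 0, 1, 0, 4, 0, 0, 1, 0, 1, 0, 1, 0, 0, 0, 0, 1, 4, 0, 0, 1, 1, 0, 0, 0, 0, 0, 5, 0, 0, 1, 0]

Z[0]=33
i=1: outside box; Z[1]=0
i=2: outside box; Z[2]=0
i=3: outside box; Z[3]=1 scan→box=[3,4)
i=4: outside box; Z[4]=0
i=5: outside box; Z[5]=4 scan→box=[5,9)
i=6: min(r-i=3, Z[1]=0)=0; Z[6]=0
i=7: min(r-i=2, Z[2]=0)=0; Z[7]=0
i=8: min(r-i=1, Z[3]=1)=1; Z[8]=1
i=9: outside box; Z[9]=0
i=10: outside box; Z[10]=1 scan→box=[10,11)
i=11: outside box; Z[11]=0
i=12: outside box; Z[12]=1 scan→box=[12,13)
i=13: outside box; Z[13]=0
i=14: outside box; Z[14]=0
i=15: outside box; Z[15]=0
i=16: outside box; Z[16]=0
i=17: outside box; Z[17]=1 scan→box=[17,18)
i=18: outside box; Z[18]=4 scan→box=[18,22)
i=19: min(r-i=3, Z[1]=0)=0; Z[19]=0
i=20: min(r-i=2, Z[2]=0)=0; Z[20]=0
i=21: min(r-i=1, Z[3]=1)=1; Z[21]=1
i=22: outside box; Z[22]=1 scan→box=[22,23)
i=23: outside box; Z[23]=0
i=24: outside box; Z[24]=0
i=25: outside box; Z[25]=0
i=26: outside box; Z[26]=0
i=27: outside box; Z[27]=0
i=28: outside box; Z[28]=5 scan→box=[28,33)
i=29: min(r-i=4, Z[1]=0)=0; Z[29]=0
i=30: min(r-i=3, Z[2]=0)=0; Z[30]=0
i=31: min(r-i=2, Z[3]=1)=1; Z[31]=1
i=32: min(r-i=1, Z[4]=0)=0; Z[32]=0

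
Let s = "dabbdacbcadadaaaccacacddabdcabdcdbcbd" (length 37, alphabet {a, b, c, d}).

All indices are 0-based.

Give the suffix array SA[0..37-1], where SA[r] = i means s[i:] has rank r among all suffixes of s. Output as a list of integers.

sorted suffixes:
  #0 SA[0]=13  'aaaccacacddabdcabdcdbcbd'
  #1 SA[1]=14  'aaccacacddabdcabdcdbcbd'
  #2 SA[2]=1  'abbdacbcadadaaaccacacddabdcabdcdbcbd'
  #3 SA[3]=24  'abdcabdcdbcbd'
  #4 SA[4]=28  'abdcdbcbd'
  #5 SA[5]=18  'acacddabdcabdcdbcbd'
  #6 SA[6]=5  'acbcadadaaaccacacddabdcabdcdbcbd'
  #7 SA[7]=15  'accacacddabdcabdcdbcbd'
  #8 SA[8]=20  'acddabdcabdcdbcbd'
  #9 SA[9]=11  'adaaaccacacddabdcabdcdbcbd'
  #10 SA[10]=9  'adadaaaccacacddabdcabdcdbcbd'
  #11 SA[11]=2  'bbdacbcadadaaaccacacddabdcabdcdbcbd'
  #12 SA[12]=7  'bcadadaaaccacacddabdcabdcdbcbd'
  #13 SA[13]=33  'bcbd'
  #14 SA[14]=35  'bd'
  #15 SA[15]=3  'bdacbcadadaaaccacacddabdcabdcdbcbd'
  #16 SA[16]=25  'bdcabdcdbcbd'
  #17 SA[17]=29  'bdcdbcbd'
  #18 SA[18]=27  'cabdcdbcbd'
  #19 SA[19]=17  'cacacddabdcabdcdbcbd'
  #20 SA[20]=19  'cacddabdcabdcdbcbd'
  #21 SA[21]=8  'cadadaaaccacacddabdcabdcdbcbd'
  #22 SA[22]=6  'cbcadadaaaccacacddabdcabdcdbcbd'
  #23 SA[23]=34  'cbd'
  #24 SA[24]=16  'ccacacddabdcabdcdbcbd'
  #25 SA[25]=31  'cdbcbd'
  #26 SA[26]=21  'cddabdcabdcdbcbd'
  #27 SA[27]=36  'd'
  #28 SA[28]=12  'daaaccacacddabdcabdcdbcbd'
  #29 SA[29]=0  'dabbdacbcadadaaaccacacddabdcabdcdbcbd'
  #30 SA[30]=23  'dabdcabdcdbcbd'
  #31 SA[31]=4  'dacbcadadaaaccacacddabdcabdcdbcbd'
  #32 SA[32]=10  'dadaaaccacacddabdcabdcdbcbd'
  #33 SA[33]=32  'dbcbd'
  #34 SA[34]=26  'dcabdcdbcbd'
  #35 SA[35]=30  'dcdbcbd'
  #36 SA[36]=22  'ddabdcabdcdbcbd'

[13, 14, 1, 24, 28, 18, 5, 15, 20, 11, 9, 2, 7, 33, 35, 3, 25, 29, 27, 17, 19, 8, 6, 34, 16, 31, 21, 36, 12, 0, 23, 4, 10, 32, 26, 30, 22]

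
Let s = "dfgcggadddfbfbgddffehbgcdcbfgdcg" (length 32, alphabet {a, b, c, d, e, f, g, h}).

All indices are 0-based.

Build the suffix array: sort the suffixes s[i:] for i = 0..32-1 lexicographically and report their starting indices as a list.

[6, 11, 26, 21, 13, 25, 23, 30, 3, 24, 29, 7, 8, 15, 9, 16, 0, 19, 10, 12, 18, 17, 1, 27, 31, 5, 22, 2, 28, 14, 4, 20]

rank→(start, suffix):
  0 → (6, 'adddfbfbgddffehbgcdcbfgdcg')
  1 → (11, 'bfbgddffehbgcdcbfgdcg')
  2 → (26, 'bfgdcg')
  3 → (21, 'bgcdcbfgdcg')
  4 → (13, 'bgddffehbgcdcbfgdcg')
  5 → (25, 'cbfgdcg')
  6 → (23, 'cdcbfgdcg')
  7 → (30, 'cg')
  8 → (3, 'cggadddfbfbgddffehbgcdcbfgdcg')
  9 → (24, 'dcbfgdcg')
  10 → (29, 'dcg')
  11 → (7, 'dddfbfbgddffehbgcdcbfgdcg')
  12 → (8, 'ddfbfbgddffehbgcdcbfgdcg')
  13 → (15, 'ddffehbgcdcbfgdcg')
  14 → (9, 'dfbfbgddffehbgcdcbfgdcg')
  15 → (16, 'dffehbgcdcbfgdcg')
  16 → (0, 'dfgcggadddfbfbgddffehbgcdcbfgdcg')
  17 → (19, 'ehbgcdcbfgdcg')
  18 → (10, 'fbfbgddffehbgcdcbfgdcg')
  19 → (12, 'fbgddffehbgcdcbfgdcg')
  20 → (18, 'fehbgcdcbfgdcg')
  21 → (17, 'ffehbgcdcbfgdcg')
  22 → (1, 'fgcggadddfbfbgddffehbgcdcbfgdcg')
  23 → (27, 'fgdcg')
  24 → (31, 'g')
  25 → (5, 'gadddfbfbgddffehbgcdcbfgdcg')
  26 → (22, 'gcdcbfgdcg')
  27 → (2, 'gcggadddfbfbgddffehbgcdcbfgdcg')
  28 → (28, 'gdcg')
  29 → (14, 'gddffehbgcdcbfgdcg')
  30 → (4, 'ggadddfbfbgddffehbgcdcbfgdcg')
  31 → (20, 'hbgcdcbfgdcg')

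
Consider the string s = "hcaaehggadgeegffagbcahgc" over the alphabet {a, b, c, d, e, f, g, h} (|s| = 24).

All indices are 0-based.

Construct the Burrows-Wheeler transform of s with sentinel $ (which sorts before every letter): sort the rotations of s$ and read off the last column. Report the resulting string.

ccgafcgghbageafggahdeh$ae

rank  rotation                   last
    0  $hcaaehggadgeegffagbcahgc  c
    1  aaehggadgeegffagbcahgc$hc  c
    2  adgeegffagbcahgc$hcaaehgg  g
    3  aehggadgeegffagbcahgc$hca  a
    4  agbcahgc$hcaaehggadgeegff  f
    5  ahgc$hcaaehggadgeegffagbc  c
    6  bcahgc$hcaaehggadgeegffag  g
    7  c$hcaaehggadgeegffagbcahg  g
    8  caaehggadgeegffagbcahgc$h  h
    9  cahgc$hcaaehggadgeegffagb  b
   10  dgeegffagbcahgc$hcaaehgga  a
   11  eegffagbcahgc$hcaaehggadg  g
   12  egffagbcahgc$hcaaehggadge  e
   13  ehggadgeegffagbcahgc$hcaa  a
   14  fagbcahgc$hcaaehggadgeegf  f
   15  ffagbcahgc$hcaaehggadgeeg  g
   16  gadgeegffagbcahgc$hcaaehg  g
   17  gbcahgc$hcaaehggadgeegffa  a
   18  gc$hcaaehggadgeegffagbcah  h
   19  geegffagbcahgc$hcaaehggad  d
   20  gffagbcahgc$hcaaehggadgee  e
   21  ggadgeegffagbcahgc$hcaaeh  h
   22  hcaaehggadgeegffagbcahgc$  $
   23  hgc$hcaaehggadgeegffagbca  a
   24  hggadgeegffagbcahgc$hcaae  e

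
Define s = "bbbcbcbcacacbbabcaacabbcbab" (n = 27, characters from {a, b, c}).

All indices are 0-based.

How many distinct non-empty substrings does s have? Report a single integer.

rank | idx | suffix
   0 |  17 | aacabbcbab
   1 |  25 | ab
   2 |  20 | abbcbab
   3 |  14 | abcaacabbcbab
   4 |  18 | acabbcbab
   5 |   8 | acacbbabcaacabbcbab
   6 |  10 | acbbabcaacabbcbab
   7 |  26 | b
   8 |  24 | bab
   9 |  13 | babcaacabbcbab
  10 |  12 | bbabcaacabbcbab
  11 |   0 | bbbcbcbcacacbbabcaacabbcbab
  12 |  21 | bbcbab
  13 |   1 | bbcbcbcacacbbabcaacabbcbab
  14 |  15 | bcaacabbcbab
  15 |   6 | bcacacbbabcaacabbcbab
  16 |  22 | bcbab
  17 |   4 | bcbcacacbbabcaacabbcbab
  18 |   2 | bcbcbcacacbbabcaacabbcbab
  19 |  16 | caacabbcbab
  20 |  19 | cabbcbab
  21 |   7 | cacacbbabcaacabbcbab
  22 |   9 | cacbbabcaacabbcbab
  23 |  23 | cbab
  24 |  11 | cbbabcaacabbcbab
  25 |   5 | cbcacacbbabcaacabbcbab
  26 |   3 | cbcbcacacbbabcaacabbcbab

SA = [17, 25, 20, 14, 18, 8, 10, 26, 24, 13, 12, 0, 21, 1, 15, 6, 22, 4, 2, 16, 19, 7, 9, 23, 11, 5, 3]
i: (SA[i-1],SA[i]) lcp shared
  1: (17,25) 1 'a'
  2: (25,20) 2 'ab'
  3: (20,14) 2 'ab'
  4: (14,18) 1 'a'
  5: (18,8) 3 'aca'
  6: (8,10) 2 'ac'
  7: (10,26) 0 ''
  8: (26,24) 1 'b'
  9: (24,13) 3 'bab'
  10: (13,12) 1 'b'
  11: (12,0) 2 'bb'
  12: (0,21) 2 'bb'
  13: (21,1) 4 'bbcb'
  14: (1,15) 1 'b'
  15: (15,6) 3 'bca'
  16: (6,22) 2 'bc'
  17: (22,4) 3 'bcb'
  18: (4,2) 4 'bcbc'
  19: (2,16) 0 ''
  20: (16,19) 2 'ca'
  21: (19,7) 2 'ca'
  22: (7,9) 3 'cac'
  23: (9,23) 1 'c'
  24: (23,11) 2 'cb'
  25: (11,5) 2 'cb'
  26: (5,3) 3 'cbc'

n(n+1)/2 = 27·28/2 = 378
Σ LCP = 0 + 1 + 2 + 2 + 1 + 3 + 2 + 0 + 1 + 3 + 1 + 2 + 2 + 4 + 1 + 3 + 2 + 3 + 4 + 0 + 2 + 2 + 3 + 1 + 2 + 2 + 3 = 52
distinct = 378 − 52 = 326

326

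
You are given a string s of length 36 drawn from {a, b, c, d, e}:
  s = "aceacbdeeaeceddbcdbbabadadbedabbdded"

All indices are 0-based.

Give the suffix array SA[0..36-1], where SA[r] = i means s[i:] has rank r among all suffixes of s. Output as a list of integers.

rank→(start, suffix):
  0 → (20, 'abadadbedabbdded')
  1 → (29, 'abbdded')
  2 → (3, 'acbdeeaeceddbcdbbabadadbedabbdded')
  3 → (0, 'aceacbdeeaeceddbcdbbabadadbedabbdded')
  4 → (22, 'adadbedabbdded')
  5 → (24, 'adbedabbdded')
  6 → (9, 'aeceddbcdbbabadadbedabbdded')
  7 → (19, 'babadadbedabbdded')
  8 → (21, 'badadbedabbdded')
  9 → (18, 'bbabadadbedabbdded')
  10 → (30, 'bbdded')
  11 → (15, 'bcdbbabadadbedabbdded')
  12 → (31, 'bdded')
  13 → (5, 'bdeeaeceddbcdbbabadadbedabbdded')
  14 → (26, 'bedabbdded')
  15 → (4, 'cbdeeaeceddbcdbbabadadbedabbdded')
  16 → (16, 'cdbbabadadbedabbdded')
  17 → (1, 'ceacbdeeaeceddbcdbbabadadbedabbdded')
  18 → (11, 'ceddbcdbbabadadbedabbdded')
  19 → (35, 'd')
  20 → (28, 'dabbdded')
  21 → (23, 'dadbedabbdded')
  22 → (17, 'dbbabadadbedabbdded')
  23 → (14, 'dbcdbbabadadbedabbdded')
  24 → (25, 'dbedabbdded')
  25 → (13, 'ddbcdbbabadadbedabbdded')
  26 → (32, 'dded')
  27 → (33, 'ded')
  28 → (6, 'deeaeceddbcdbbabadadbedabbdded')
  29 → (2, 'eacbdeeaeceddbcdbbabadadbedabbdded')
  30 → (8, 'eaeceddbcdbbabadadbedabbdded')
  31 → (10, 'eceddbcdbbabadadbedabbdded')
  32 → (34, 'ed')
  33 → (27, 'edabbdded')
  34 → (12, 'eddbcdbbabadadbedabbdded')
  35 → (7, 'eeaeceddbcdbbabadadbedabbdded')

[20, 29, 3, 0, 22, 24, 9, 19, 21, 18, 30, 15, 31, 5, 26, 4, 16, 1, 11, 35, 28, 23, 17, 14, 25, 13, 32, 33, 6, 2, 8, 10, 34, 27, 12, 7]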